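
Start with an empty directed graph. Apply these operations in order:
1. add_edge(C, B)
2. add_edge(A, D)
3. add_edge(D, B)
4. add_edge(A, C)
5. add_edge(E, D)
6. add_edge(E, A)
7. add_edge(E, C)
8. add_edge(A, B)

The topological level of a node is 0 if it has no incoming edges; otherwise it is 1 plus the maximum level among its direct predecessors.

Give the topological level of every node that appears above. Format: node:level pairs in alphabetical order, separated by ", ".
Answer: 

Answer: A:1, B:3, C:2, D:2, E:0

Derivation:
Op 1: add_edge(C, B). Edges now: 1
Op 2: add_edge(A, D). Edges now: 2
Op 3: add_edge(D, B). Edges now: 3
Op 4: add_edge(A, C). Edges now: 4
Op 5: add_edge(E, D). Edges now: 5
Op 6: add_edge(E, A). Edges now: 6
Op 7: add_edge(E, C). Edges now: 7
Op 8: add_edge(A, B). Edges now: 8
Compute levels (Kahn BFS):
  sources (in-degree 0): E
  process E: level=0
    E->A: in-degree(A)=0, level(A)=1, enqueue
    E->C: in-degree(C)=1, level(C)>=1
    E->D: in-degree(D)=1, level(D)>=1
  process A: level=1
    A->B: in-degree(B)=2, level(B)>=2
    A->C: in-degree(C)=0, level(C)=2, enqueue
    A->D: in-degree(D)=0, level(D)=2, enqueue
  process C: level=2
    C->B: in-degree(B)=1, level(B)>=3
  process D: level=2
    D->B: in-degree(B)=0, level(B)=3, enqueue
  process B: level=3
All levels: A:1, B:3, C:2, D:2, E:0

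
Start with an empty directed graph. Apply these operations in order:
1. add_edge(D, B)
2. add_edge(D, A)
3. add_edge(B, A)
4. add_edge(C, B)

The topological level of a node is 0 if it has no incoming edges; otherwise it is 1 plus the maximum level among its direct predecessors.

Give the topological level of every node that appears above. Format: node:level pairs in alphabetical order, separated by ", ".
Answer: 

Op 1: add_edge(D, B). Edges now: 1
Op 2: add_edge(D, A). Edges now: 2
Op 3: add_edge(B, A). Edges now: 3
Op 4: add_edge(C, B). Edges now: 4
Compute levels (Kahn BFS):
  sources (in-degree 0): C, D
  process C: level=0
    C->B: in-degree(B)=1, level(B)>=1
  process D: level=0
    D->A: in-degree(A)=1, level(A)>=1
    D->B: in-degree(B)=0, level(B)=1, enqueue
  process B: level=1
    B->A: in-degree(A)=0, level(A)=2, enqueue
  process A: level=2
All levels: A:2, B:1, C:0, D:0

Answer: A:2, B:1, C:0, D:0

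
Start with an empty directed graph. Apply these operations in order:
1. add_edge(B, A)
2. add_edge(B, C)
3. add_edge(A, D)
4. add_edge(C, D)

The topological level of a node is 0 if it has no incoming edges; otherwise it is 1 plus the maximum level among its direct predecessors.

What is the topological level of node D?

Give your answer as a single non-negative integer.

Answer: 2

Derivation:
Op 1: add_edge(B, A). Edges now: 1
Op 2: add_edge(B, C). Edges now: 2
Op 3: add_edge(A, D). Edges now: 3
Op 4: add_edge(C, D). Edges now: 4
Compute levels (Kahn BFS):
  sources (in-degree 0): B
  process B: level=0
    B->A: in-degree(A)=0, level(A)=1, enqueue
    B->C: in-degree(C)=0, level(C)=1, enqueue
  process A: level=1
    A->D: in-degree(D)=1, level(D)>=2
  process C: level=1
    C->D: in-degree(D)=0, level(D)=2, enqueue
  process D: level=2
All levels: A:1, B:0, C:1, D:2
level(D) = 2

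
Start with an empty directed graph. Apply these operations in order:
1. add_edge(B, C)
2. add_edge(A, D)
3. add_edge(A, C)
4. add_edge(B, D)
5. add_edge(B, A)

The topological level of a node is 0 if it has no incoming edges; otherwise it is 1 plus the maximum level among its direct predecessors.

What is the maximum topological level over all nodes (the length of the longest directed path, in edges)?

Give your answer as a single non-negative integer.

Op 1: add_edge(B, C). Edges now: 1
Op 2: add_edge(A, D). Edges now: 2
Op 3: add_edge(A, C). Edges now: 3
Op 4: add_edge(B, D). Edges now: 4
Op 5: add_edge(B, A). Edges now: 5
Compute levels (Kahn BFS):
  sources (in-degree 0): B
  process B: level=0
    B->A: in-degree(A)=0, level(A)=1, enqueue
    B->C: in-degree(C)=1, level(C)>=1
    B->D: in-degree(D)=1, level(D)>=1
  process A: level=1
    A->C: in-degree(C)=0, level(C)=2, enqueue
    A->D: in-degree(D)=0, level(D)=2, enqueue
  process C: level=2
  process D: level=2
All levels: A:1, B:0, C:2, D:2
max level = 2

Answer: 2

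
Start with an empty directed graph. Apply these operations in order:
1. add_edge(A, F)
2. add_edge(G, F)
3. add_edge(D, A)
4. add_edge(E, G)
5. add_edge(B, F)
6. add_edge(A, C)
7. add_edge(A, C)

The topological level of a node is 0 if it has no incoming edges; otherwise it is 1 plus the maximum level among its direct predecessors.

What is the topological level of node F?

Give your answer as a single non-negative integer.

Op 1: add_edge(A, F). Edges now: 1
Op 2: add_edge(G, F). Edges now: 2
Op 3: add_edge(D, A). Edges now: 3
Op 4: add_edge(E, G). Edges now: 4
Op 5: add_edge(B, F). Edges now: 5
Op 6: add_edge(A, C). Edges now: 6
Op 7: add_edge(A, C) (duplicate, no change). Edges now: 6
Compute levels (Kahn BFS):
  sources (in-degree 0): B, D, E
  process B: level=0
    B->F: in-degree(F)=2, level(F)>=1
  process D: level=0
    D->A: in-degree(A)=0, level(A)=1, enqueue
  process E: level=0
    E->G: in-degree(G)=0, level(G)=1, enqueue
  process A: level=1
    A->C: in-degree(C)=0, level(C)=2, enqueue
    A->F: in-degree(F)=1, level(F)>=2
  process G: level=1
    G->F: in-degree(F)=0, level(F)=2, enqueue
  process C: level=2
  process F: level=2
All levels: A:1, B:0, C:2, D:0, E:0, F:2, G:1
level(F) = 2

Answer: 2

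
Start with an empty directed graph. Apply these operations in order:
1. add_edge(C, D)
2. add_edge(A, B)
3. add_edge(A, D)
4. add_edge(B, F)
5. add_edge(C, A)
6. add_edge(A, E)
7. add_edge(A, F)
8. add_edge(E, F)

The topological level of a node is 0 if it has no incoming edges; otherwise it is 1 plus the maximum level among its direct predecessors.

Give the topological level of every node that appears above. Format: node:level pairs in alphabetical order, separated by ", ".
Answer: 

Answer: A:1, B:2, C:0, D:2, E:2, F:3

Derivation:
Op 1: add_edge(C, D). Edges now: 1
Op 2: add_edge(A, B). Edges now: 2
Op 3: add_edge(A, D). Edges now: 3
Op 4: add_edge(B, F). Edges now: 4
Op 5: add_edge(C, A). Edges now: 5
Op 6: add_edge(A, E). Edges now: 6
Op 7: add_edge(A, F). Edges now: 7
Op 8: add_edge(E, F). Edges now: 8
Compute levels (Kahn BFS):
  sources (in-degree 0): C
  process C: level=0
    C->A: in-degree(A)=0, level(A)=1, enqueue
    C->D: in-degree(D)=1, level(D)>=1
  process A: level=1
    A->B: in-degree(B)=0, level(B)=2, enqueue
    A->D: in-degree(D)=0, level(D)=2, enqueue
    A->E: in-degree(E)=0, level(E)=2, enqueue
    A->F: in-degree(F)=2, level(F)>=2
  process B: level=2
    B->F: in-degree(F)=1, level(F)>=3
  process D: level=2
  process E: level=2
    E->F: in-degree(F)=0, level(F)=3, enqueue
  process F: level=3
All levels: A:1, B:2, C:0, D:2, E:2, F:3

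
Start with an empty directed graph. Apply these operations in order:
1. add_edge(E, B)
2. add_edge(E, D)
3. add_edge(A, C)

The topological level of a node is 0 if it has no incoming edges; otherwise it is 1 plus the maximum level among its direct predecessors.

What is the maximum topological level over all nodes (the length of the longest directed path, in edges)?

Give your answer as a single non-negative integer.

Op 1: add_edge(E, B). Edges now: 1
Op 2: add_edge(E, D). Edges now: 2
Op 3: add_edge(A, C). Edges now: 3
Compute levels (Kahn BFS):
  sources (in-degree 0): A, E
  process A: level=0
    A->C: in-degree(C)=0, level(C)=1, enqueue
  process E: level=0
    E->B: in-degree(B)=0, level(B)=1, enqueue
    E->D: in-degree(D)=0, level(D)=1, enqueue
  process C: level=1
  process B: level=1
  process D: level=1
All levels: A:0, B:1, C:1, D:1, E:0
max level = 1

Answer: 1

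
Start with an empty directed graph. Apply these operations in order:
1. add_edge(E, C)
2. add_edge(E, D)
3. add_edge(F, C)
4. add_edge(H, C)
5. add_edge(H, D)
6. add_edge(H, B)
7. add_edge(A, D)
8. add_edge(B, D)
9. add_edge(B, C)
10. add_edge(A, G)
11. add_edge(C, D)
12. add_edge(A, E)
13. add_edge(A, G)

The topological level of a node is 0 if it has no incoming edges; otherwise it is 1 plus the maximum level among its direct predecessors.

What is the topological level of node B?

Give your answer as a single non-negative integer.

Op 1: add_edge(E, C). Edges now: 1
Op 2: add_edge(E, D). Edges now: 2
Op 3: add_edge(F, C). Edges now: 3
Op 4: add_edge(H, C). Edges now: 4
Op 5: add_edge(H, D). Edges now: 5
Op 6: add_edge(H, B). Edges now: 6
Op 7: add_edge(A, D). Edges now: 7
Op 8: add_edge(B, D). Edges now: 8
Op 9: add_edge(B, C). Edges now: 9
Op 10: add_edge(A, G). Edges now: 10
Op 11: add_edge(C, D). Edges now: 11
Op 12: add_edge(A, E). Edges now: 12
Op 13: add_edge(A, G) (duplicate, no change). Edges now: 12
Compute levels (Kahn BFS):
  sources (in-degree 0): A, F, H
  process A: level=0
    A->D: in-degree(D)=4, level(D)>=1
    A->E: in-degree(E)=0, level(E)=1, enqueue
    A->G: in-degree(G)=0, level(G)=1, enqueue
  process F: level=0
    F->C: in-degree(C)=3, level(C)>=1
  process H: level=0
    H->B: in-degree(B)=0, level(B)=1, enqueue
    H->C: in-degree(C)=2, level(C)>=1
    H->D: in-degree(D)=3, level(D)>=1
  process E: level=1
    E->C: in-degree(C)=1, level(C)>=2
    E->D: in-degree(D)=2, level(D)>=2
  process G: level=1
  process B: level=1
    B->C: in-degree(C)=0, level(C)=2, enqueue
    B->D: in-degree(D)=1, level(D)>=2
  process C: level=2
    C->D: in-degree(D)=0, level(D)=3, enqueue
  process D: level=3
All levels: A:0, B:1, C:2, D:3, E:1, F:0, G:1, H:0
level(B) = 1

Answer: 1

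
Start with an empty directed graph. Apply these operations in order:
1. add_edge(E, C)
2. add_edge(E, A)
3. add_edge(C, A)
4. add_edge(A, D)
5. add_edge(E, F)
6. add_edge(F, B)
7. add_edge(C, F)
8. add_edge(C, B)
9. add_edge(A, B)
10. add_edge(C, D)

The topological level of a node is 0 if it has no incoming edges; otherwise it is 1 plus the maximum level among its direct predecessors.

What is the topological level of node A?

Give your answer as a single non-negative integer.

Op 1: add_edge(E, C). Edges now: 1
Op 2: add_edge(E, A). Edges now: 2
Op 3: add_edge(C, A). Edges now: 3
Op 4: add_edge(A, D). Edges now: 4
Op 5: add_edge(E, F). Edges now: 5
Op 6: add_edge(F, B). Edges now: 6
Op 7: add_edge(C, F). Edges now: 7
Op 8: add_edge(C, B). Edges now: 8
Op 9: add_edge(A, B). Edges now: 9
Op 10: add_edge(C, D). Edges now: 10
Compute levels (Kahn BFS):
  sources (in-degree 0): E
  process E: level=0
    E->A: in-degree(A)=1, level(A)>=1
    E->C: in-degree(C)=0, level(C)=1, enqueue
    E->F: in-degree(F)=1, level(F)>=1
  process C: level=1
    C->A: in-degree(A)=0, level(A)=2, enqueue
    C->B: in-degree(B)=2, level(B)>=2
    C->D: in-degree(D)=1, level(D)>=2
    C->F: in-degree(F)=0, level(F)=2, enqueue
  process A: level=2
    A->B: in-degree(B)=1, level(B)>=3
    A->D: in-degree(D)=0, level(D)=3, enqueue
  process F: level=2
    F->B: in-degree(B)=0, level(B)=3, enqueue
  process D: level=3
  process B: level=3
All levels: A:2, B:3, C:1, D:3, E:0, F:2
level(A) = 2

Answer: 2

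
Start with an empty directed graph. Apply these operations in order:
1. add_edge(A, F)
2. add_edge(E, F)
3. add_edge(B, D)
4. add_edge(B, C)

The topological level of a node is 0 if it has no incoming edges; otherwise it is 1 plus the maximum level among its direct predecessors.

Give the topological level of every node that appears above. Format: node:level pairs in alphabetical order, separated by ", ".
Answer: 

Op 1: add_edge(A, F). Edges now: 1
Op 2: add_edge(E, F). Edges now: 2
Op 3: add_edge(B, D). Edges now: 3
Op 4: add_edge(B, C). Edges now: 4
Compute levels (Kahn BFS):
  sources (in-degree 0): A, B, E
  process A: level=0
    A->F: in-degree(F)=1, level(F)>=1
  process B: level=0
    B->C: in-degree(C)=0, level(C)=1, enqueue
    B->D: in-degree(D)=0, level(D)=1, enqueue
  process E: level=0
    E->F: in-degree(F)=0, level(F)=1, enqueue
  process C: level=1
  process D: level=1
  process F: level=1
All levels: A:0, B:0, C:1, D:1, E:0, F:1

Answer: A:0, B:0, C:1, D:1, E:0, F:1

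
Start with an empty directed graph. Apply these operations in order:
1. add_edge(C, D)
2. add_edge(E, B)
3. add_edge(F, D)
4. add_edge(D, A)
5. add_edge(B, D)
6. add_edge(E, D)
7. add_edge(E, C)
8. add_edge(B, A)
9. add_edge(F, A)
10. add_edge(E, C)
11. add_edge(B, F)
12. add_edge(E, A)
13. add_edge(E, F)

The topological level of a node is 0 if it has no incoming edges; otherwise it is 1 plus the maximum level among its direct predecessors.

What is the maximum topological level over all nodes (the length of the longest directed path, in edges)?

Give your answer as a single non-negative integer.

Answer: 4

Derivation:
Op 1: add_edge(C, D). Edges now: 1
Op 2: add_edge(E, B). Edges now: 2
Op 3: add_edge(F, D). Edges now: 3
Op 4: add_edge(D, A). Edges now: 4
Op 5: add_edge(B, D). Edges now: 5
Op 6: add_edge(E, D). Edges now: 6
Op 7: add_edge(E, C). Edges now: 7
Op 8: add_edge(B, A). Edges now: 8
Op 9: add_edge(F, A). Edges now: 9
Op 10: add_edge(E, C) (duplicate, no change). Edges now: 9
Op 11: add_edge(B, F). Edges now: 10
Op 12: add_edge(E, A). Edges now: 11
Op 13: add_edge(E, F). Edges now: 12
Compute levels (Kahn BFS):
  sources (in-degree 0): E
  process E: level=0
    E->A: in-degree(A)=3, level(A)>=1
    E->B: in-degree(B)=0, level(B)=1, enqueue
    E->C: in-degree(C)=0, level(C)=1, enqueue
    E->D: in-degree(D)=3, level(D)>=1
    E->F: in-degree(F)=1, level(F)>=1
  process B: level=1
    B->A: in-degree(A)=2, level(A)>=2
    B->D: in-degree(D)=2, level(D)>=2
    B->F: in-degree(F)=0, level(F)=2, enqueue
  process C: level=1
    C->D: in-degree(D)=1, level(D)>=2
  process F: level=2
    F->A: in-degree(A)=1, level(A)>=3
    F->D: in-degree(D)=0, level(D)=3, enqueue
  process D: level=3
    D->A: in-degree(A)=0, level(A)=4, enqueue
  process A: level=4
All levels: A:4, B:1, C:1, D:3, E:0, F:2
max level = 4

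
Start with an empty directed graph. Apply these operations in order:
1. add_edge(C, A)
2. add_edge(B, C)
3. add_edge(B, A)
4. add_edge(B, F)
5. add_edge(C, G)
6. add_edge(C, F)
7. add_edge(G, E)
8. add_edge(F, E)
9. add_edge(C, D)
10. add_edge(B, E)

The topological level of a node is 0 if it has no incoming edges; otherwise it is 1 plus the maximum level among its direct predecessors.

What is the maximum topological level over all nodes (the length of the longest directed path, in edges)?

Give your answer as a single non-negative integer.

Answer: 3

Derivation:
Op 1: add_edge(C, A). Edges now: 1
Op 2: add_edge(B, C). Edges now: 2
Op 3: add_edge(B, A). Edges now: 3
Op 4: add_edge(B, F). Edges now: 4
Op 5: add_edge(C, G). Edges now: 5
Op 6: add_edge(C, F). Edges now: 6
Op 7: add_edge(G, E). Edges now: 7
Op 8: add_edge(F, E). Edges now: 8
Op 9: add_edge(C, D). Edges now: 9
Op 10: add_edge(B, E). Edges now: 10
Compute levels (Kahn BFS):
  sources (in-degree 0): B
  process B: level=0
    B->A: in-degree(A)=1, level(A)>=1
    B->C: in-degree(C)=0, level(C)=1, enqueue
    B->E: in-degree(E)=2, level(E)>=1
    B->F: in-degree(F)=1, level(F)>=1
  process C: level=1
    C->A: in-degree(A)=0, level(A)=2, enqueue
    C->D: in-degree(D)=0, level(D)=2, enqueue
    C->F: in-degree(F)=0, level(F)=2, enqueue
    C->G: in-degree(G)=0, level(G)=2, enqueue
  process A: level=2
  process D: level=2
  process F: level=2
    F->E: in-degree(E)=1, level(E)>=3
  process G: level=2
    G->E: in-degree(E)=0, level(E)=3, enqueue
  process E: level=3
All levels: A:2, B:0, C:1, D:2, E:3, F:2, G:2
max level = 3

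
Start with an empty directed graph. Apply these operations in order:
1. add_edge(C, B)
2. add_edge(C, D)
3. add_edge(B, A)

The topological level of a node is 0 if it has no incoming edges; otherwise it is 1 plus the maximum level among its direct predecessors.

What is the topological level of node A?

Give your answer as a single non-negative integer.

Answer: 2

Derivation:
Op 1: add_edge(C, B). Edges now: 1
Op 2: add_edge(C, D). Edges now: 2
Op 3: add_edge(B, A). Edges now: 3
Compute levels (Kahn BFS):
  sources (in-degree 0): C
  process C: level=0
    C->B: in-degree(B)=0, level(B)=1, enqueue
    C->D: in-degree(D)=0, level(D)=1, enqueue
  process B: level=1
    B->A: in-degree(A)=0, level(A)=2, enqueue
  process D: level=1
  process A: level=2
All levels: A:2, B:1, C:0, D:1
level(A) = 2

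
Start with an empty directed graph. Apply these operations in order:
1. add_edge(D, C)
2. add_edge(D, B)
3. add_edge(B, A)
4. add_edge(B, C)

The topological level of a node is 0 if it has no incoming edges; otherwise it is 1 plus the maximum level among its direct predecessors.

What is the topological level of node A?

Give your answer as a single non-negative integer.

Answer: 2

Derivation:
Op 1: add_edge(D, C). Edges now: 1
Op 2: add_edge(D, B). Edges now: 2
Op 3: add_edge(B, A). Edges now: 3
Op 4: add_edge(B, C). Edges now: 4
Compute levels (Kahn BFS):
  sources (in-degree 0): D
  process D: level=0
    D->B: in-degree(B)=0, level(B)=1, enqueue
    D->C: in-degree(C)=1, level(C)>=1
  process B: level=1
    B->A: in-degree(A)=0, level(A)=2, enqueue
    B->C: in-degree(C)=0, level(C)=2, enqueue
  process A: level=2
  process C: level=2
All levels: A:2, B:1, C:2, D:0
level(A) = 2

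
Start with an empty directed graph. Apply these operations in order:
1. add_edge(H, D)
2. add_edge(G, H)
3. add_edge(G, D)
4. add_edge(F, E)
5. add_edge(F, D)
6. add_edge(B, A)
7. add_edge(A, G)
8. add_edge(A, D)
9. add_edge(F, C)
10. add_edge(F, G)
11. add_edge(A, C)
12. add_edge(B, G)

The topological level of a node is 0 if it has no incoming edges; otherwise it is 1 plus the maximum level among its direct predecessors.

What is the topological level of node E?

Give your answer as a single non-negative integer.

Answer: 1

Derivation:
Op 1: add_edge(H, D). Edges now: 1
Op 2: add_edge(G, H). Edges now: 2
Op 3: add_edge(G, D). Edges now: 3
Op 4: add_edge(F, E). Edges now: 4
Op 5: add_edge(F, D). Edges now: 5
Op 6: add_edge(B, A). Edges now: 6
Op 7: add_edge(A, G). Edges now: 7
Op 8: add_edge(A, D). Edges now: 8
Op 9: add_edge(F, C). Edges now: 9
Op 10: add_edge(F, G). Edges now: 10
Op 11: add_edge(A, C). Edges now: 11
Op 12: add_edge(B, G). Edges now: 12
Compute levels (Kahn BFS):
  sources (in-degree 0): B, F
  process B: level=0
    B->A: in-degree(A)=0, level(A)=1, enqueue
    B->G: in-degree(G)=2, level(G)>=1
  process F: level=0
    F->C: in-degree(C)=1, level(C)>=1
    F->D: in-degree(D)=3, level(D)>=1
    F->E: in-degree(E)=0, level(E)=1, enqueue
    F->G: in-degree(G)=1, level(G)>=1
  process A: level=1
    A->C: in-degree(C)=0, level(C)=2, enqueue
    A->D: in-degree(D)=2, level(D)>=2
    A->G: in-degree(G)=0, level(G)=2, enqueue
  process E: level=1
  process C: level=2
  process G: level=2
    G->D: in-degree(D)=1, level(D)>=3
    G->H: in-degree(H)=0, level(H)=3, enqueue
  process H: level=3
    H->D: in-degree(D)=0, level(D)=4, enqueue
  process D: level=4
All levels: A:1, B:0, C:2, D:4, E:1, F:0, G:2, H:3
level(E) = 1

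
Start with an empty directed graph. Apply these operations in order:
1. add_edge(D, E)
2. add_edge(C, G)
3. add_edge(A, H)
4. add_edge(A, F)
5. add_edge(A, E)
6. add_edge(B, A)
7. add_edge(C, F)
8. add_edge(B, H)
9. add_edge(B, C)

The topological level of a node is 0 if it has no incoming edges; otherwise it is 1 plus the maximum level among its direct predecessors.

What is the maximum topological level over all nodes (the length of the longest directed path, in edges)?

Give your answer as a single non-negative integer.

Answer: 2

Derivation:
Op 1: add_edge(D, E). Edges now: 1
Op 2: add_edge(C, G). Edges now: 2
Op 3: add_edge(A, H). Edges now: 3
Op 4: add_edge(A, F). Edges now: 4
Op 5: add_edge(A, E). Edges now: 5
Op 6: add_edge(B, A). Edges now: 6
Op 7: add_edge(C, F). Edges now: 7
Op 8: add_edge(B, H). Edges now: 8
Op 9: add_edge(B, C). Edges now: 9
Compute levels (Kahn BFS):
  sources (in-degree 0): B, D
  process B: level=0
    B->A: in-degree(A)=0, level(A)=1, enqueue
    B->C: in-degree(C)=0, level(C)=1, enqueue
    B->H: in-degree(H)=1, level(H)>=1
  process D: level=0
    D->E: in-degree(E)=1, level(E)>=1
  process A: level=1
    A->E: in-degree(E)=0, level(E)=2, enqueue
    A->F: in-degree(F)=1, level(F)>=2
    A->H: in-degree(H)=0, level(H)=2, enqueue
  process C: level=1
    C->F: in-degree(F)=0, level(F)=2, enqueue
    C->G: in-degree(G)=0, level(G)=2, enqueue
  process E: level=2
  process H: level=2
  process F: level=2
  process G: level=2
All levels: A:1, B:0, C:1, D:0, E:2, F:2, G:2, H:2
max level = 2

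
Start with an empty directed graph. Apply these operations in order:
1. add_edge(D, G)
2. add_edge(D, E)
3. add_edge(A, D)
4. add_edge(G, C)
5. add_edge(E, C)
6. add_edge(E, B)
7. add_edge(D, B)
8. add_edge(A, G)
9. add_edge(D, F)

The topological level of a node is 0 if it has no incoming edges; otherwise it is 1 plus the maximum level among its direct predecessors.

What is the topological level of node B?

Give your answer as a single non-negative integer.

Op 1: add_edge(D, G). Edges now: 1
Op 2: add_edge(D, E). Edges now: 2
Op 3: add_edge(A, D). Edges now: 3
Op 4: add_edge(G, C). Edges now: 4
Op 5: add_edge(E, C). Edges now: 5
Op 6: add_edge(E, B). Edges now: 6
Op 7: add_edge(D, B). Edges now: 7
Op 8: add_edge(A, G). Edges now: 8
Op 9: add_edge(D, F). Edges now: 9
Compute levels (Kahn BFS):
  sources (in-degree 0): A
  process A: level=0
    A->D: in-degree(D)=0, level(D)=1, enqueue
    A->G: in-degree(G)=1, level(G)>=1
  process D: level=1
    D->B: in-degree(B)=1, level(B)>=2
    D->E: in-degree(E)=0, level(E)=2, enqueue
    D->F: in-degree(F)=0, level(F)=2, enqueue
    D->G: in-degree(G)=0, level(G)=2, enqueue
  process E: level=2
    E->B: in-degree(B)=0, level(B)=3, enqueue
    E->C: in-degree(C)=1, level(C)>=3
  process F: level=2
  process G: level=2
    G->C: in-degree(C)=0, level(C)=3, enqueue
  process B: level=3
  process C: level=3
All levels: A:0, B:3, C:3, D:1, E:2, F:2, G:2
level(B) = 3

Answer: 3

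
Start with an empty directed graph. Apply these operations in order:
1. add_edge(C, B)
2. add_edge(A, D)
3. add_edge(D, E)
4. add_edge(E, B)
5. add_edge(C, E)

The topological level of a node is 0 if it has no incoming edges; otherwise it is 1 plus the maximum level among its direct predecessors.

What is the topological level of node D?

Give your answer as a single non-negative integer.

Op 1: add_edge(C, B). Edges now: 1
Op 2: add_edge(A, D). Edges now: 2
Op 3: add_edge(D, E). Edges now: 3
Op 4: add_edge(E, B). Edges now: 4
Op 5: add_edge(C, E). Edges now: 5
Compute levels (Kahn BFS):
  sources (in-degree 0): A, C
  process A: level=0
    A->D: in-degree(D)=0, level(D)=1, enqueue
  process C: level=0
    C->B: in-degree(B)=1, level(B)>=1
    C->E: in-degree(E)=1, level(E)>=1
  process D: level=1
    D->E: in-degree(E)=0, level(E)=2, enqueue
  process E: level=2
    E->B: in-degree(B)=0, level(B)=3, enqueue
  process B: level=3
All levels: A:0, B:3, C:0, D:1, E:2
level(D) = 1

Answer: 1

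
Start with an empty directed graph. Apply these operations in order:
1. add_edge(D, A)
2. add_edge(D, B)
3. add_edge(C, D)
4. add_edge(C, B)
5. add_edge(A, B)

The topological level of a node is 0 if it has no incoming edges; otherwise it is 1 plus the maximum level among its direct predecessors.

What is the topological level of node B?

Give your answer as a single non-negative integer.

Op 1: add_edge(D, A). Edges now: 1
Op 2: add_edge(D, B). Edges now: 2
Op 3: add_edge(C, D). Edges now: 3
Op 4: add_edge(C, B). Edges now: 4
Op 5: add_edge(A, B). Edges now: 5
Compute levels (Kahn BFS):
  sources (in-degree 0): C
  process C: level=0
    C->B: in-degree(B)=2, level(B)>=1
    C->D: in-degree(D)=0, level(D)=1, enqueue
  process D: level=1
    D->A: in-degree(A)=0, level(A)=2, enqueue
    D->B: in-degree(B)=1, level(B)>=2
  process A: level=2
    A->B: in-degree(B)=0, level(B)=3, enqueue
  process B: level=3
All levels: A:2, B:3, C:0, D:1
level(B) = 3

Answer: 3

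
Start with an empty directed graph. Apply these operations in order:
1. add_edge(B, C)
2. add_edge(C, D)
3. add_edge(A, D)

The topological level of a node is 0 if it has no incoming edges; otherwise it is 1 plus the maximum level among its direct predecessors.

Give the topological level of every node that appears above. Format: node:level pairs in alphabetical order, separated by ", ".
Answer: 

Op 1: add_edge(B, C). Edges now: 1
Op 2: add_edge(C, D). Edges now: 2
Op 3: add_edge(A, D). Edges now: 3
Compute levels (Kahn BFS):
  sources (in-degree 0): A, B
  process A: level=0
    A->D: in-degree(D)=1, level(D)>=1
  process B: level=0
    B->C: in-degree(C)=0, level(C)=1, enqueue
  process C: level=1
    C->D: in-degree(D)=0, level(D)=2, enqueue
  process D: level=2
All levels: A:0, B:0, C:1, D:2

Answer: A:0, B:0, C:1, D:2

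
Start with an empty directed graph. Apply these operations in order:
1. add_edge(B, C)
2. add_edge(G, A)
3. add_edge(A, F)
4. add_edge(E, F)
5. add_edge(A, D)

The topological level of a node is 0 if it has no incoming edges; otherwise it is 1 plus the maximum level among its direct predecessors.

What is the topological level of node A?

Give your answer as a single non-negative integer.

Answer: 1

Derivation:
Op 1: add_edge(B, C). Edges now: 1
Op 2: add_edge(G, A). Edges now: 2
Op 3: add_edge(A, F). Edges now: 3
Op 4: add_edge(E, F). Edges now: 4
Op 5: add_edge(A, D). Edges now: 5
Compute levels (Kahn BFS):
  sources (in-degree 0): B, E, G
  process B: level=0
    B->C: in-degree(C)=0, level(C)=1, enqueue
  process E: level=0
    E->F: in-degree(F)=1, level(F)>=1
  process G: level=0
    G->A: in-degree(A)=0, level(A)=1, enqueue
  process C: level=1
  process A: level=1
    A->D: in-degree(D)=0, level(D)=2, enqueue
    A->F: in-degree(F)=0, level(F)=2, enqueue
  process D: level=2
  process F: level=2
All levels: A:1, B:0, C:1, D:2, E:0, F:2, G:0
level(A) = 1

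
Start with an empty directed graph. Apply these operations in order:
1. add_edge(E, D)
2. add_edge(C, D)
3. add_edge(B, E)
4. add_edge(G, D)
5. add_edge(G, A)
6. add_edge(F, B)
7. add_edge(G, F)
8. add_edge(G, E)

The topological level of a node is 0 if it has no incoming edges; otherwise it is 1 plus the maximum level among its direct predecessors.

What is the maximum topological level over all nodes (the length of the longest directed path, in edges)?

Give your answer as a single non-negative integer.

Op 1: add_edge(E, D). Edges now: 1
Op 2: add_edge(C, D). Edges now: 2
Op 3: add_edge(B, E). Edges now: 3
Op 4: add_edge(G, D). Edges now: 4
Op 5: add_edge(G, A). Edges now: 5
Op 6: add_edge(F, B). Edges now: 6
Op 7: add_edge(G, F). Edges now: 7
Op 8: add_edge(G, E). Edges now: 8
Compute levels (Kahn BFS):
  sources (in-degree 0): C, G
  process C: level=0
    C->D: in-degree(D)=2, level(D)>=1
  process G: level=0
    G->A: in-degree(A)=0, level(A)=1, enqueue
    G->D: in-degree(D)=1, level(D)>=1
    G->E: in-degree(E)=1, level(E)>=1
    G->F: in-degree(F)=0, level(F)=1, enqueue
  process A: level=1
  process F: level=1
    F->B: in-degree(B)=0, level(B)=2, enqueue
  process B: level=2
    B->E: in-degree(E)=0, level(E)=3, enqueue
  process E: level=3
    E->D: in-degree(D)=0, level(D)=4, enqueue
  process D: level=4
All levels: A:1, B:2, C:0, D:4, E:3, F:1, G:0
max level = 4

Answer: 4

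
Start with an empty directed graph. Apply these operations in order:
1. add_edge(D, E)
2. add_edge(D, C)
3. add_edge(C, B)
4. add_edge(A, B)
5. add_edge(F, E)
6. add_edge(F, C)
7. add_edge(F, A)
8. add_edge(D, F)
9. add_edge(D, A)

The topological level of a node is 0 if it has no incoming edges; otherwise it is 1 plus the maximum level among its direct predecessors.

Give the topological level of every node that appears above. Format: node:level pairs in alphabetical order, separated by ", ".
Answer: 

Answer: A:2, B:3, C:2, D:0, E:2, F:1

Derivation:
Op 1: add_edge(D, E). Edges now: 1
Op 2: add_edge(D, C). Edges now: 2
Op 3: add_edge(C, B). Edges now: 3
Op 4: add_edge(A, B). Edges now: 4
Op 5: add_edge(F, E). Edges now: 5
Op 6: add_edge(F, C). Edges now: 6
Op 7: add_edge(F, A). Edges now: 7
Op 8: add_edge(D, F). Edges now: 8
Op 9: add_edge(D, A). Edges now: 9
Compute levels (Kahn BFS):
  sources (in-degree 0): D
  process D: level=0
    D->A: in-degree(A)=1, level(A)>=1
    D->C: in-degree(C)=1, level(C)>=1
    D->E: in-degree(E)=1, level(E)>=1
    D->F: in-degree(F)=0, level(F)=1, enqueue
  process F: level=1
    F->A: in-degree(A)=0, level(A)=2, enqueue
    F->C: in-degree(C)=0, level(C)=2, enqueue
    F->E: in-degree(E)=0, level(E)=2, enqueue
  process A: level=2
    A->B: in-degree(B)=1, level(B)>=3
  process C: level=2
    C->B: in-degree(B)=0, level(B)=3, enqueue
  process E: level=2
  process B: level=3
All levels: A:2, B:3, C:2, D:0, E:2, F:1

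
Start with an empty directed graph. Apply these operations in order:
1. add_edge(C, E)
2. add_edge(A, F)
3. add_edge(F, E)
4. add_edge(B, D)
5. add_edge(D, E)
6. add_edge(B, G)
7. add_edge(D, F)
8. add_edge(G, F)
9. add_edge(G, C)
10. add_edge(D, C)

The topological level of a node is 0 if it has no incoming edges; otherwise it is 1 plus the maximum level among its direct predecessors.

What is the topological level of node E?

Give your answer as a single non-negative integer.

Answer: 3

Derivation:
Op 1: add_edge(C, E). Edges now: 1
Op 2: add_edge(A, F). Edges now: 2
Op 3: add_edge(F, E). Edges now: 3
Op 4: add_edge(B, D). Edges now: 4
Op 5: add_edge(D, E). Edges now: 5
Op 6: add_edge(B, G). Edges now: 6
Op 7: add_edge(D, F). Edges now: 7
Op 8: add_edge(G, F). Edges now: 8
Op 9: add_edge(G, C). Edges now: 9
Op 10: add_edge(D, C). Edges now: 10
Compute levels (Kahn BFS):
  sources (in-degree 0): A, B
  process A: level=0
    A->F: in-degree(F)=2, level(F)>=1
  process B: level=0
    B->D: in-degree(D)=0, level(D)=1, enqueue
    B->G: in-degree(G)=0, level(G)=1, enqueue
  process D: level=1
    D->C: in-degree(C)=1, level(C)>=2
    D->E: in-degree(E)=2, level(E)>=2
    D->F: in-degree(F)=1, level(F)>=2
  process G: level=1
    G->C: in-degree(C)=0, level(C)=2, enqueue
    G->F: in-degree(F)=0, level(F)=2, enqueue
  process C: level=2
    C->E: in-degree(E)=1, level(E)>=3
  process F: level=2
    F->E: in-degree(E)=0, level(E)=3, enqueue
  process E: level=3
All levels: A:0, B:0, C:2, D:1, E:3, F:2, G:1
level(E) = 3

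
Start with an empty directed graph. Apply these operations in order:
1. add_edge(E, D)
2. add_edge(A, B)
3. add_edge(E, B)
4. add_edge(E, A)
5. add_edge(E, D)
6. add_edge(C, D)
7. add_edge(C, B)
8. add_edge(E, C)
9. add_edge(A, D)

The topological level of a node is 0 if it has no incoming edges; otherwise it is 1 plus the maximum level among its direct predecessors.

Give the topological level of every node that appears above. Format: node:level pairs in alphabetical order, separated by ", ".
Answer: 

Answer: A:1, B:2, C:1, D:2, E:0

Derivation:
Op 1: add_edge(E, D). Edges now: 1
Op 2: add_edge(A, B). Edges now: 2
Op 3: add_edge(E, B). Edges now: 3
Op 4: add_edge(E, A). Edges now: 4
Op 5: add_edge(E, D) (duplicate, no change). Edges now: 4
Op 6: add_edge(C, D). Edges now: 5
Op 7: add_edge(C, B). Edges now: 6
Op 8: add_edge(E, C). Edges now: 7
Op 9: add_edge(A, D). Edges now: 8
Compute levels (Kahn BFS):
  sources (in-degree 0): E
  process E: level=0
    E->A: in-degree(A)=0, level(A)=1, enqueue
    E->B: in-degree(B)=2, level(B)>=1
    E->C: in-degree(C)=0, level(C)=1, enqueue
    E->D: in-degree(D)=2, level(D)>=1
  process A: level=1
    A->B: in-degree(B)=1, level(B)>=2
    A->D: in-degree(D)=1, level(D)>=2
  process C: level=1
    C->B: in-degree(B)=0, level(B)=2, enqueue
    C->D: in-degree(D)=0, level(D)=2, enqueue
  process B: level=2
  process D: level=2
All levels: A:1, B:2, C:1, D:2, E:0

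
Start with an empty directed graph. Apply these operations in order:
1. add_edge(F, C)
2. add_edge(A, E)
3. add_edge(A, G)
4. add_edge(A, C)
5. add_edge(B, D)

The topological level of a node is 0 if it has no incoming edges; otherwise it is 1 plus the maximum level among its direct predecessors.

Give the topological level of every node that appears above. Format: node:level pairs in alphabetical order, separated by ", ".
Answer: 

Answer: A:0, B:0, C:1, D:1, E:1, F:0, G:1

Derivation:
Op 1: add_edge(F, C). Edges now: 1
Op 2: add_edge(A, E). Edges now: 2
Op 3: add_edge(A, G). Edges now: 3
Op 4: add_edge(A, C). Edges now: 4
Op 5: add_edge(B, D). Edges now: 5
Compute levels (Kahn BFS):
  sources (in-degree 0): A, B, F
  process A: level=0
    A->C: in-degree(C)=1, level(C)>=1
    A->E: in-degree(E)=0, level(E)=1, enqueue
    A->G: in-degree(G)=0, level(G)=1, enqueue
  process B: level=0
    B->D: in-degree(D)=0, level(D)=1, enqueue
  process F: level=0
    F->C: in-degree(C)=0, level(C)=1, enqueue
  process E: level=1
  process G: level=1
  process D: level=1
  process C: level=1
All levels: A:0, B:0, C:1, D:1, E:1, F:0, G:1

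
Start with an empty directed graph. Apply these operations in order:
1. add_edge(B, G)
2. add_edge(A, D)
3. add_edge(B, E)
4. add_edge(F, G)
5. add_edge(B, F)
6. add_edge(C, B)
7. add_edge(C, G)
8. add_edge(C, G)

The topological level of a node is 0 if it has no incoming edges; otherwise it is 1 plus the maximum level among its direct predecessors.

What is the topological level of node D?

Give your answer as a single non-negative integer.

Op 1: add_edge(B, G). Edges now: 1
Op 2: add_edge(A, D). Edges now: 2
Op 3: add_edge(B, E). Edges now: 3
Op 4: add_edge(F, G). Edges now: 4
Op 5: add_edge(B, F). Edges now: 5
Op 6: add_edge(C, B). Edges now: 6
Op 7: add_edge(C, G). Edges now: 7
Op 8: add_edge(C, G) (duplicate, no change). Edges now: 7
Compute levels (Kahn BFS):
  sources (in-degree 0): A, C
  process A: level=0
    A->D: in-degree(D)=0, level(D)=1, enqueue
  process C: level=0
    C->B: in-degree(B)=0, level(B)=1, enqueue
    C->G: in-degree(G)=2, level(G)>=1
  process D: level=1
  process B: level=1
    B->E: in-degree(E)=0, level(E)=2, enqueue
    B->F: in-degree(F)=0, level(F)=2, enqueue
    B->G: in-degree(G)=1, level(G)>=2
  process E: level=2
  process F: level=2
    F->G: in-degree(G)=0, level(G)=3, enqueue
  process G: level=3
All levels: A:0, B:1, C:0, D:1, E:2, F:2, G:3
level(D) = 1

Answer: 1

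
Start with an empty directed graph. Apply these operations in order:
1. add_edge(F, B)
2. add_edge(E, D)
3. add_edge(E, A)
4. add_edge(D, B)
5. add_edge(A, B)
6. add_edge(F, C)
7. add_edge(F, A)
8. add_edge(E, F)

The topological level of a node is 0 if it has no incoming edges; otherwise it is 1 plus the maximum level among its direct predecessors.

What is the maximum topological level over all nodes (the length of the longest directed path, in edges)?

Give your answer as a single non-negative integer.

Answer: 3

Derivation:
Op 1: add_edge(F, B). Edges now: 1
Op 2: add_edge(E, D). Edges now: 2
Op 3: add_edge(E, A). Edges now: 3
Op 4: add_edge(D, B). Edges now: 4
Op 5: add_edge(A, B). Edges now: 5
Op 6: add_edge(F, C). Edges now: 6
Op 7: add_edge(F, A). Edges now: 7
Op 8: add_edge(E, F). Edges now: 8
Compute levels (Kahn BFS):
  sources (in-degree 0): E
  process E: level=0
    E->A: in-degree(A)=1, level(A)>=1
    E->D: in-degree(D)=0, level(D)=1, enqueue
    E->F: in-degree(F)=0, level(F)=1, enqueue
  process D: level=1
    D->B: in-degree(B)=2, level(B)>=2
  process F: level=1
    F->A: in-degree(A)=0, level(A)=2, enqueue
    F->B: in-degree(B)=1, level(B)>=2
    F->C: in-degree(C)=0, level(C)=2, enqueue
  process A: level=2
    A->B: in-degree(B)=0, level(B)=3, enqueue
  process C: level=2
  process B: level=3
All levels: A:2, B:3, C:2, D:1, E:0, F:1
max level = 3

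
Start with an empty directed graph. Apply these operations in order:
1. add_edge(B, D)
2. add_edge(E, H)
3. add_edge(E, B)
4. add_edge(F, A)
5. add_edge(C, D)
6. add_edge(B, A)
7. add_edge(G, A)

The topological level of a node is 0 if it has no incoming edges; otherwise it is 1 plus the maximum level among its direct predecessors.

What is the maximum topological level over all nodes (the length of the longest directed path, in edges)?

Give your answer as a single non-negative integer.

Op 1: add_edge(B, D). Edges now: 1
Op 2: add_edge(E, H). Edges now: 2
Op 3: add_edge(E, B). Edges now: 3
Op 4: add_edge(F, A). Edges now: 4
Op 5: add_edge(C, D). Edges now: 5
Op 6: add_edge(B, A). Edges now: 6
Op 7: add_edge(G, A). Edges now: 7
Compute levels (Kahn BFS):
  sources (in-degree 0): C, E, F, G
  process C: level=0
    C->D: in-degree(D)=1, level(D)>=1
  process E: level=0
    E->B: in-degree(B)=0, level(B)=1, enqueue
    E->H: in-degree(H)=0, level(H)=1, enqueue
  process F: level=0
    F->A: in-degree(A)=2, level(A)>=1
  process G: level=0
    G->A: in-degree(A)=1, level(A)>=1
  process B: level=1
    B->A: in-degree(A)=0, level(A)=2, enqueue
    B->D: in-degree(D)=0, level(D)=2, enqueue
  process H: level=1
  process A: level=2
  process D: level=2
All levels: A:2, B:1, C:0, D:2, E:0, F:0, G:0, H:1
max level = 2

Answer: 2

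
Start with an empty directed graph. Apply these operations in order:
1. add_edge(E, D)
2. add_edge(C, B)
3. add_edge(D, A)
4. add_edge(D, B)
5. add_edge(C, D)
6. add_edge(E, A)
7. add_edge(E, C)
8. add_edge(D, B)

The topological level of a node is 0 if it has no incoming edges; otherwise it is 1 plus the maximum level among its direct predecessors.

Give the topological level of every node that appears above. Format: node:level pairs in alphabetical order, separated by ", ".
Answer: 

Answer: A:3, B:3, C:1, D:2, E:0

Derivation:
Op 1: add_edge(E, D). Edges now: 1
Op 2: add_edge(C, B). Edges now: 2
Op 3: add_edge(D, A). Edges now: 3
Op 4: add_edge(D, B). Edges now: 4
Op 5: add_edge(C, D). Edges now: 5
Op 6: add_edge(E, A). Edges now: 6
Op 7: add_edge(E, C). Edges now: 7
Op 8: add_edge(D, B) (duplicate, no change). Edges now: 7
Compute levels (Kahn BFS):
  sources (in-degree 0): E
  process E: level=0
    E->A: in-degree(A)=1, level(A)>=1
    E->C: in-degree(C)=0, level(C)=1, enqueue
    E->D: in-degree(D)=1, level(D)>=1
  process C: level=1
    C->B: in-degree(B)=1, level(B)>=2
    C->D: in-degree(D)=0, level(D)=2, enqueue
  process D: level=2
    D->A: in-degree(A)=0, level(A)=3, enqueue
    D->B: in-degree(B)=0, level(B)=3, enqueue
  process A: level=3
  process B: level=3
All levels: A:3, B:3, C:1, D:2, E:0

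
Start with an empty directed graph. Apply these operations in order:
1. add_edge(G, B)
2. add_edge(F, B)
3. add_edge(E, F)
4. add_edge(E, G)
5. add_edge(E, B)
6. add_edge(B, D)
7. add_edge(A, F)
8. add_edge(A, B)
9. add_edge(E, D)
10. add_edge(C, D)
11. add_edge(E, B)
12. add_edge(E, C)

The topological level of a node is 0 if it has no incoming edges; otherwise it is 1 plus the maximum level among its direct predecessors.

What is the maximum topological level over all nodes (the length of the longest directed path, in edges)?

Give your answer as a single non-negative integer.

Op 1: add_edge(G, B). Edges now: 1
Op 2: add_edge(F, B). Edges now: 2
Op 3: add_edge(E, F). Edges now: 3
Op 4: add_edge(E, G). Edges now: 4
Op 5: add_edge(E, B). Edges now: 5
Op 6: add_edge(B, D). Edges now: 6
Op 7: add_edge(A, F). Edges now: 7
Op 8: add_edge(A, B). Edges now: 8
Op 9: add_edge(E, D). Edges now: 9
Op 10: add_edge(C, D). Edges now: 10
Op 11: add_edge(E, B) (duplicate, no change). Edges now: 10
Op 12: add_edge(E, C). Edges now: 11
Compute levels (Kahn BFS):
  sources (in-degree 0): A, E
  process A: level=0
    A->B: in-degree(B)=3, level(B)>=1
    A->F: in-degree(F)=1, level(F)>=1
  process E: level=0
    E->B: in-degree(B)=2, level(B)>=1
    E->C: in-degree(C)=0, level(C)=1, enqueue
    E->D: in-degree(D)=2, level(D)>=1
    E->F: in-degree(F)=0, level(F)=1, enqueue
    E->G: in-degree(G)=0, level(G)=1, enqueue
  process C: level=1
    C->D: in-degree(D)=1, level(D)>=2
  process F: level=1
    F->B: in-degree(B)=1, level(B)>=2
  process G: level=1
    G->B: in-degree(B)=0, level(B)=2, enqueue
  process B: level=2
    B->D: in-degree(D)=0, level(D)=3, enqueue
  process D: level=3
All levels: A:0, B:2, C:1, D:3, E:0, F:1, G:1
max level = 3

Answer: 3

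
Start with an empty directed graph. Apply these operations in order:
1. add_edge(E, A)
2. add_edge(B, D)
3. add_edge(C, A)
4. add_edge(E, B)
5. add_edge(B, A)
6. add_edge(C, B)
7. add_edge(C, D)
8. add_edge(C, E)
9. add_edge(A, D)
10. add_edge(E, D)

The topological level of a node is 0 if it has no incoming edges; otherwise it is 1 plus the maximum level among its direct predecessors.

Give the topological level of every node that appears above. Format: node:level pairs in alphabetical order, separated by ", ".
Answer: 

Answer: A:3, B:2, C:0, D:4, E:1

Derivation:
Op 1: add_edge(E, A). Edges now: 1
Op 2: add_edge(B, D). Edges now: 2
Op 3: add_edge(C, A). Edges now: 3
Op 4: add_edge(E, B). Edges now: 4
Op 5: add_edge(B, A). Edges now: 5
Op 6: add_edge(C, B). Edges now: 6
Op 7: add_edge(C, D). Edges now: 7
Op 8: add_edge(C, E). Edges now: 8
Op 9: add_edge(A, D). Edges now: 9
Op 10: add_edge(E, D). Edges now: 10
Compute levels (Kahn BFS):
  sources (in-degree 0): C
  process C: level=0
    C->A: in-degree(A)=2, level(A)>=1
    C->B: in-degree(B)=1, level(B)>=1
    C->D: in-degree(D)=3, level(D)>=1
    C->E: in-degree(E)=0, level(E)=1, enqueue
  process E: level=1
    E->A: in-degree(A)=1, level(A)>=2
    E->B: in-degree(B)=0, level(B)=2, enqueue
    E->D: in-degree(D)=2, level(D)>=2
  process B: level=2
    B->A: in-degree(A)=0, level(A)=3, enqueue
    B->D: in-degree(D)=1, level(D)>=3
  process A: level=3
    A->D: in-degree(D)=0, level(D)=4, enqueue
  process D: level=4
All levels: A:3, B:2, C:0, D:4, E:1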